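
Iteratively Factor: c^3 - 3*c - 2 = (c + 1)*(c^2 - c - 2) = (c + 1)^2*(c - 2)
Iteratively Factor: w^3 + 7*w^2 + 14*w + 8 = (w + 1)*(w^2 + 6*w + 8) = (w + 1)*(w + 2)*(w + 4)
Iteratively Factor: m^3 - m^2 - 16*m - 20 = (m + 2)*(m^2 - 3*m - 10) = (m + 2)^2*(m - 5)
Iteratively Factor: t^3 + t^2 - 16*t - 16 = (t + 1)*(t^2 - 16) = (t - 4)*(t + 1)*(t + 4)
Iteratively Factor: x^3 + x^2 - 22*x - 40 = (x - 5)*(x^2 + 6*x + 8) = (x - 5)*(x + 2)*(x + 4)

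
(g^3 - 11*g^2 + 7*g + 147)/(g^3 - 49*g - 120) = (g^2 - 14*g + 49)/(g^2 - 3*g - 40)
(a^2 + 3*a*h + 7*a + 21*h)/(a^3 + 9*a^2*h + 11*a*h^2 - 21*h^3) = (a + 7)/(a^2 + 6*a*h - 7*h^2)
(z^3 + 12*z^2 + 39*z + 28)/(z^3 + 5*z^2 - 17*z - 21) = (z + 4)/(z - 3)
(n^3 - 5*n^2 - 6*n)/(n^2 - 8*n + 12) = n*(n + 1)/(n - 2)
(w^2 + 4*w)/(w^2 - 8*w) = (w + 4)/(w - 8)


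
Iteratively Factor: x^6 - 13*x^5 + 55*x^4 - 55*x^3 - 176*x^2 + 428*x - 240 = (x - 2)*(x^5 - 11*x^4 + 33*x^3 + 11*x^2 - 154*x + 120) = (x - 4)*(x - 2)*(x^4 - 7*x^3 + 5*x^2 + 31*x - 30) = (x - 5)*(x - 4)*(x - 2)*(x^3 - 2*x^2 - 5*x + 6) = (x - 5)*(x - 4)*(x - 3)*(x - 2)*(x^2 + x - 2) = (x - 5)*(x - 4)*(x - 3)*(x - 2)*(x - 1)*(x + 2)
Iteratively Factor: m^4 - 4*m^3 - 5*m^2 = (m + 1)*(m^3 - 5*m^2) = m*(m + 1)*(m^2 - 5*m) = m*(m - 5)*(m + 1)*(m)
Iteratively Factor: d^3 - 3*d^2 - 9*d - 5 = (d + 1)*(d^2 - 4*d - 5) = (d + 1)^2*(d - 5)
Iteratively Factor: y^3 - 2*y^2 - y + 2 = (y + 1)*(y^2 - 3*y + 2) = (y - 1)*(y + 1)*(y - 2)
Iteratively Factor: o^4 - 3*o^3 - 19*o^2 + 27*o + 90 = (o + 3)*(o^3 - 6*o^2 - o + 30) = (o - 3)*(o + 3)*(o^2 - 3*o - 10) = (o - 5)*(o - 3)*(o + 3)*(o + 2)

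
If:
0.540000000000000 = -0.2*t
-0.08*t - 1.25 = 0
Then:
No Solution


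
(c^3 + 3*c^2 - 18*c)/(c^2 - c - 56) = c*(-c^2 - 3*c + 18)/(-c^2 + c + 56)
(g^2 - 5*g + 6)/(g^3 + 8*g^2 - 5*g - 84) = (g - 2)/(g^2 + 11*g + 28)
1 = 1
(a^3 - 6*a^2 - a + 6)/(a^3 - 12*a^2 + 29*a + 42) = (a - 1)/(a - 7)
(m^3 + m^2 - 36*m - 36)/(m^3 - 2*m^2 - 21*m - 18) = (m + 6)/(m + 3)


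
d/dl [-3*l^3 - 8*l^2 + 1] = l*(-9*l - 16)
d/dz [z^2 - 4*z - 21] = 2*z - 4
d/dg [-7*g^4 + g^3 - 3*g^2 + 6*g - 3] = -28*g^3 + 3*g^2 - 6*g + 6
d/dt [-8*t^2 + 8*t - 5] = 8 - 16*t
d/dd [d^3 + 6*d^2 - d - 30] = 3*d^2 + 12*d - 1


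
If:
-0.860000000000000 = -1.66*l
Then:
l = 0.52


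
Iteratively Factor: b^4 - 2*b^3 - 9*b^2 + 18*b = (b + 3)*(b^3 - 5*b^2 + 6*b) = (b - 3)*(b + 3)*(b^2 - 2*b) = b*(b - 3)*(b + 3)*(b - 2)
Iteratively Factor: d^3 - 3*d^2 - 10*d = (d)*(d^2 - 3*d - 10) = d*(d + 2)*(d - 5)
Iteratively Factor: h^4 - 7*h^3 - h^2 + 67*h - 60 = (h - 4)*(h^3 - 3*h^2 - 13*h + 15) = (h - 4)*(h + 3)*(h^2 - 6*h + 5) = (h - 4)*(h - 1)*(h + 3)*(h - 5)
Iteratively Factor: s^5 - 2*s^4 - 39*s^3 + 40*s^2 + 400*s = (s)*(s^4 - 2*s^3 - 39*s^2 + 40*s + 400) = s*(s - 5)*(s^3 + 3*s^2 - 24*s - 80) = s*(s - 5)*(s + 4)*(s^2 - s - 20) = s*(s - 5)*(s + 4)^2*(s - 5)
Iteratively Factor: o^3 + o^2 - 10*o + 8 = (o - 2)*(o^2 + 3*o - 4) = (o - 2)*(o + 4)*(o - 1)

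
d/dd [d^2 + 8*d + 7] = 2*d + 8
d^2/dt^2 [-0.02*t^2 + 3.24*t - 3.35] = -0.0400000000000000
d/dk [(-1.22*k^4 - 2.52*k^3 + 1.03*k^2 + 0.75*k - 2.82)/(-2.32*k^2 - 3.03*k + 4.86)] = (5.6608*k^5 + 16.9362*k^4 - 8.4456*k^3 - 38.1225*k^2 - 3.0732*k - 4.8996)/(5.3824*k^4 + 14.0592*k^3 - 13.3695*k^2 - 29.4516*k + 23.6196)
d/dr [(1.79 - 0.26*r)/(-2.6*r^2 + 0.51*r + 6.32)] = (-0.676*r^2 + 9.308*r - 2.5561)/(6.76*r^4 - 2.652*r^3 - 32.6039*r^2 + 6.4464*r + 39.9424)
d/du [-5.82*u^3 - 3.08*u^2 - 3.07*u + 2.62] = -17.46*u^2 - 6.16*u - 3.07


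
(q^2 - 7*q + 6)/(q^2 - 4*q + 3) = (q - 6)/(q - 3)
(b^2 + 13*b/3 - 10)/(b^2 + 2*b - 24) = (b - 5/3)/(b - 4)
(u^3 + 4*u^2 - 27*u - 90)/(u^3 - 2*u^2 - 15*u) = (u + 6)/u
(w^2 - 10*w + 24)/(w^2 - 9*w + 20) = (w - 6)/(w - 5)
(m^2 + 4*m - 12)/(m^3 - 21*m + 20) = (m^2 + 4*m - 12)/(m^3 - 21*m + 20)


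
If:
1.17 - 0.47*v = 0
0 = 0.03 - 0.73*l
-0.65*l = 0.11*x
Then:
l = 0.04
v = 2.49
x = -0.24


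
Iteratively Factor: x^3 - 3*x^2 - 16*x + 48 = (x + 4)*(x^2 - 7*x + 12) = (x - 4)*(x + 4)*(x - 3)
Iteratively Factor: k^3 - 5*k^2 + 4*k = (k - 4)*(k^2 - k) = (k - 4)*(k - 1)*(k)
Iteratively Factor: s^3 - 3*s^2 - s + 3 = (s - 1)*(s^2 - 2*s - 3) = (s - 3)*(s - 1)*(s + 1)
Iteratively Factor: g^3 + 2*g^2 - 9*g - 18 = (g + 3)*(g^2 - g - 6) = (g - 3)*(g + 3)*(g + 2)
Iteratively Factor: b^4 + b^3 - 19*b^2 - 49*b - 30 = (b + 1)*(b^3 - 19*b - 30) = (b + 1)*(b + 2)*(b^2 - 2*b - 15) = (b - 5)*(b + 1)*(b + 2)*(b + 3)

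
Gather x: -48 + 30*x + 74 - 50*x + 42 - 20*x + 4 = 72 - 40*x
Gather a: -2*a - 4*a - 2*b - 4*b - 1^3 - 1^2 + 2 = -6*a - 6*b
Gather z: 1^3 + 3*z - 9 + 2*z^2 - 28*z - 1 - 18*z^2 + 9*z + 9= -16*z^2 - 16*z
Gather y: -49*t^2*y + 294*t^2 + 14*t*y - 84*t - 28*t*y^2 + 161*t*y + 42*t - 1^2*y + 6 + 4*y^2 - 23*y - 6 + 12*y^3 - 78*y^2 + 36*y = 294*t^2 - 42*t + 12*y^3 + y^2*(-28*t - 74) + y*(-49*t^2 + 175*t + 12)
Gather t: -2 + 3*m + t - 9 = 3*m + t - 11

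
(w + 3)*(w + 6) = w^2 + 9*w + 18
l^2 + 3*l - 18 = (l - 3)*(l + 6)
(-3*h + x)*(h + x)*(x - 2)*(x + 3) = -3*h^2*x^2 - 3*h^2*x + 18*h^2 - 2*h*x^3 - 2*h*x^2 + 12*h*x + x^4 + x^3 - 6*x^2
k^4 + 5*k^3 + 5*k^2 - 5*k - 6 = (k - 1)*(k + 1)*(k + 2)*(k + 3)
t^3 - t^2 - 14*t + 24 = (t - 3)*(t - 2)*(t + 4)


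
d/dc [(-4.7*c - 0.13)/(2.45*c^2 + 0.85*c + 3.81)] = (11.515*c^2 + 0.637*c - 17.7965)/(6.0025*c^4 + 4.165*c^3 + 19.3915*c^2 + 6.477*c + 14.5161)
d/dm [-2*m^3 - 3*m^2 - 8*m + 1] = -6*m^2 - 6*m - 8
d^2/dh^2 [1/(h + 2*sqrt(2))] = 2/(h + 2*sqrt(2))^3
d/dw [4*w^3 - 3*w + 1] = 12*w^2 - 3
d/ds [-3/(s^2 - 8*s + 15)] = 6*(s - 4)/(s^2 - 8*s + 15)^2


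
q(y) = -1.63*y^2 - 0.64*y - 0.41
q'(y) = -3.26*y - 0.64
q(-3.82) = -21.75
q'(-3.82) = 11.81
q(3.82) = -26.64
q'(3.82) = -13.09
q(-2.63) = -10.00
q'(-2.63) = 7.93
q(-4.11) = -25.31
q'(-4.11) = 12.76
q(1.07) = -2.96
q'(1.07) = -4.13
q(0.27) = -0.70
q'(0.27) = -1.52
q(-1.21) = -2.02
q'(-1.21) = 3.30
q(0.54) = -1.23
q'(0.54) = -2.40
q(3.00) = -17.00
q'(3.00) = -10.42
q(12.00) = -242.81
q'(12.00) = -39.76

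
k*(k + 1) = k^2 + k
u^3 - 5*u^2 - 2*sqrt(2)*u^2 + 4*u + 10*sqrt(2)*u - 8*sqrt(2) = (u - 4)*(u - 1)*(u - 2*sqrt(2))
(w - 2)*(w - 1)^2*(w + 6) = w^4 + 2*w^3 - 19*w^2 + 28*w - 12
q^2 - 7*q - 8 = (q - 8)*(q + 1)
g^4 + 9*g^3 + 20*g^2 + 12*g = g*(g + 1)*(g + 2)*(g + 6)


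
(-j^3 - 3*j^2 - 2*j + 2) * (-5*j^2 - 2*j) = 5*j^5 + 17*j^4 + 16*j^3 - 6*j^2 - 4*j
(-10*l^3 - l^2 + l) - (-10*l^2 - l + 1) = -10*l^3 + 9*l^2 + 2*l - 1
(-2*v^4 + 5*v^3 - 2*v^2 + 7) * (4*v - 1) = -8*v^5 + 22*v^4 - 13*v^3 + 2*v^2 + 28*v - 7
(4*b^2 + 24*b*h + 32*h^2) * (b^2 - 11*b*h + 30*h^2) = 4*b^4 - 20*b^3*h - 112*b^2*h^2 + 368*b*h^3 + 960*h^4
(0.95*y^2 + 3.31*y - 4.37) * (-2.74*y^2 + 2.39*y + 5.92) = -2.603*y^4 - 6.7989*y^3 + 25.5087*y^2 + 9.1509*y - 25.8704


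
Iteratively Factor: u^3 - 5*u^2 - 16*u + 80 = (u - 5)*(u^2 - 16) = (u - 5)*(u + 4)*(u - 4)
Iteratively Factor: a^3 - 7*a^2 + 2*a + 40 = (a + 2)*(a^2 - 9*a + 20) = (a - 4)*(a + 2)*(a - 5)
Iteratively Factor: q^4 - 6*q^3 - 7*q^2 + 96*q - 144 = (q - 3)*(q^3 - 3*q^2 - 16*q + 48) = (q - 3)^2*(q^2 - 16) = (q - 4)*(q - 3)^2*(q + 4)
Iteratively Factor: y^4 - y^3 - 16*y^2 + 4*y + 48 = (y - 4)*(y^3 + 3*y^2 - 4*y - 12) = (y - 4)*(y - 2)*(y^2 + 5*y + 6) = (y - 4)*(y - 2)*(y + 2)*(y + 3)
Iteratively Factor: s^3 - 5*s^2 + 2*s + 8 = (s + 1)*(s^2 - 6*s + 8) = (s - 4)*(s + 1)*(s - 2)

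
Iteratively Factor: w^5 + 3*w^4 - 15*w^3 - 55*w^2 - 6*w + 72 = (w + 3)*(w^4 - 15*w^2 - 10*w + 24) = (w + 3)^2*(w^3 - 3*w^2 - 6*w + 8) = (w - 4)*(w + 3)^2*(w^2 + w - 2) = (w - 4)*(w - 1)*(w + 3)^2*(w + 2)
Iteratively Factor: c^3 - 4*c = (c - 2)*(c^2 + 2*c) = c*(c - 2)*(c + 2)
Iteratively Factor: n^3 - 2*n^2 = (n - 2)*(n^2) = n*(n - 2)*(n)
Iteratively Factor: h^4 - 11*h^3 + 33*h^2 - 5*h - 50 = (h + 1)*(h^3 - 12*h^2 + 45*h - 50) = (h - 2)*(h + 1)*(h^2 - 10*h + 25) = (h - 5)*(h - 2)*(h + 1)*(h - 5)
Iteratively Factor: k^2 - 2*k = (k)*(k - 2)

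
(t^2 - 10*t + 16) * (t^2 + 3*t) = t^4 - 7*t^3 - 14*t^2 + 48*t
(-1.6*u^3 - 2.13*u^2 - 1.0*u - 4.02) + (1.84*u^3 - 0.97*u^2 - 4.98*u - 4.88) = 0.24*u^3 - 3.1*u^2 - 5.98*u - 8.9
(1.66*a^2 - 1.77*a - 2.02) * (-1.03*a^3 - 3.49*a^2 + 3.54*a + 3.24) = -1.7098*a^5 - 3.9703*a^4 + 14.1343*a^3 + 6.1624*a^2 - 12.8856*a - 6.5448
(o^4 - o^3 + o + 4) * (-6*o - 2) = -6*o^5 + 4*o^4 + 2*o^3 - 6*o^2 - 26*o - 8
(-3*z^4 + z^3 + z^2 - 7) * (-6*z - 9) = 18*z^5 + 21*z^4 - 15*z^3 - 9*z^2 + 42*z + 63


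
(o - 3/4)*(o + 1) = o^2 + o/4 - 3/4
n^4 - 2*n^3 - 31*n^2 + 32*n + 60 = (n - 6)*(n - 2)*(n + 1)*(n + 5)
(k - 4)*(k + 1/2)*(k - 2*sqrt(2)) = k^3 - 7*k^2/2 - 2*sqrt(2)*k^2 - 2*k + 7*sqrt(2)*k + 4*sqrt(2)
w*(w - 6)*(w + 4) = w^3 - 2*w^2 - 24*w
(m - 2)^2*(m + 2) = m^3 - 2*m^2 - 4*m + 8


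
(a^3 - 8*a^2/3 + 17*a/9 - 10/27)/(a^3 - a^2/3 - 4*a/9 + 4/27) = (3*a - 5)/(3*a + 2)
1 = 1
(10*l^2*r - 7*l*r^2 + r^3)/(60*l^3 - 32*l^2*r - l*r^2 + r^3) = r/(6*l + r)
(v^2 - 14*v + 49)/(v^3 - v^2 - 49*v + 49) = (v - 7)/(v^2 + 6*v - 7)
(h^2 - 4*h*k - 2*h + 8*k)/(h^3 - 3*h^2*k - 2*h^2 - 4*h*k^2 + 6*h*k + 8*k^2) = 1/(h + k)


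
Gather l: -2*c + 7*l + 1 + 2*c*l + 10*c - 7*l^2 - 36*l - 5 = 8*c - 7*l^2 + l*(2*c - 29) - 4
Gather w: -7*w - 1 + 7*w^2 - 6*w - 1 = 7*w^2 - 13*w - 2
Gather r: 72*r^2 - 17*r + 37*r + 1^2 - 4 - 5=72*r^2 + 20*r - 8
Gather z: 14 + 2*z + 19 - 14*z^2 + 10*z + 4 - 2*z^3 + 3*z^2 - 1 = -2*z^3 - 11*z^2 + 12*z + 36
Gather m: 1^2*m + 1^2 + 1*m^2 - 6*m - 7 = m^2 - 5*m - 6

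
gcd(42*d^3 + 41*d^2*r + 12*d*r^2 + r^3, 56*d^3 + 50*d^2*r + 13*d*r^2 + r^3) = 14*d^2 + 9*d*r + r^2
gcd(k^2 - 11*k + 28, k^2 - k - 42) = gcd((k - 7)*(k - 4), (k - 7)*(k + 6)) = k - 7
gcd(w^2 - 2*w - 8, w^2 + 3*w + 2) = w + 2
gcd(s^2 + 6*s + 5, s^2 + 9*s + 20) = s + 5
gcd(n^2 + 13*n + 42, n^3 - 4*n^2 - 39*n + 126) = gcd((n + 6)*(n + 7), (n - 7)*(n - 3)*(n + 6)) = n + 6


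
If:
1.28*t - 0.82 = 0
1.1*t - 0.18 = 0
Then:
No Solution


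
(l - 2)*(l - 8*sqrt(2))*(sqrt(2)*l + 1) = sqrt(2)*l^3 - 15*l^2 - 2*sqrt(2)*l^2 - 8*sqrt(2)*l + 30*l + 16*sqrt(2)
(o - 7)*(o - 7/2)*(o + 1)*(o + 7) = o^4 - 5*o^3/2 - 105*o^2/2 + 245*o/2 + 343/2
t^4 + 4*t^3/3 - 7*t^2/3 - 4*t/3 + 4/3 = (t - 1)*(t - 2/3)*(t + 1)*(t + 2)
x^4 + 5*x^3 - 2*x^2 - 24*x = x*(x - 2)*(x + 3)*(x + 4)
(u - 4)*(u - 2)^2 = u^3 - 8*u^2 + 20*u - 16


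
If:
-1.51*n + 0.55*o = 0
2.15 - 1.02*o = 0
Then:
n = 0.77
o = 2.11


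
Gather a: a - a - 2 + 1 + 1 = 0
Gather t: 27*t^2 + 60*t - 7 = 27*t^2 + 60*t - 7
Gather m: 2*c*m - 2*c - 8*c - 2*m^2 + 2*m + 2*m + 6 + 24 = -10*c - 2*m^2 + m*(2*c + 4) + 30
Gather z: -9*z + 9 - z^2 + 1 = -z^2 - 9*z + 10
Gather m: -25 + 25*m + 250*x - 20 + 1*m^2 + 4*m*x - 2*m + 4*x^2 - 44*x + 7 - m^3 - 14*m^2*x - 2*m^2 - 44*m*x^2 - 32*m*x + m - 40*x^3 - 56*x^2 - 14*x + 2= -m^3 + m^2*(-14*x - 1) + m*(-44*x^2 - 28*x + 24) - 40*x^3 - 52*x^2 + 192*x - 36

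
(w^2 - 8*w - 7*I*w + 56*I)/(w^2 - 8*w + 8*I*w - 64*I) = (w - 7*I)/(w + 8*I)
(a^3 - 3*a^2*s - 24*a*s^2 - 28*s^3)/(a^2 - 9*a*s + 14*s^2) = (-a^2 - 4*a*s - 4*s^2)/(-a + 2*s)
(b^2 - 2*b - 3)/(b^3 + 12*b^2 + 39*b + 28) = (b - 3)/(b^2 + 11*b + 28)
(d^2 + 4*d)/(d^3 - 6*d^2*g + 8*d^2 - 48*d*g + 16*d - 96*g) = d/(d^2 - 6*d*g + 4*d - 24*g)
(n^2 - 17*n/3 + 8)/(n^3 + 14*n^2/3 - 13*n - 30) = (3*n - 8)/(3*n^2 + 23*n + 30)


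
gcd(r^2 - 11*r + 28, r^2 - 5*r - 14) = r - 7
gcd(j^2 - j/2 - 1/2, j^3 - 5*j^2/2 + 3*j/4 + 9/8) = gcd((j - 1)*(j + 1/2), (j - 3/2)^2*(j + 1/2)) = j + 1/2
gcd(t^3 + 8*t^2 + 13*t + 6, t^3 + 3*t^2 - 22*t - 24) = t^2 + 7*t + 6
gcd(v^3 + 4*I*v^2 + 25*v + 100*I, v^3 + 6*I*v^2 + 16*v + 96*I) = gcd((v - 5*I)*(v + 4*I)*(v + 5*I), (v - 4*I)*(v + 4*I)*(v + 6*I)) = v + 4*I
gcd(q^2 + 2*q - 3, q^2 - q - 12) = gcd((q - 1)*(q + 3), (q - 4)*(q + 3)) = q + 3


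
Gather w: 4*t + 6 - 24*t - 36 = -20*t - 30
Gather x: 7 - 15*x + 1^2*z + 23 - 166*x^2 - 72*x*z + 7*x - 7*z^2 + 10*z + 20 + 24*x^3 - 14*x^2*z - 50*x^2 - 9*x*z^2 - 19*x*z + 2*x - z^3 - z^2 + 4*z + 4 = 24*x^3 + x^2*(-14*z - 216) + x*(-9*z^2 - 91*z - 6) - z^3 - 8*z^2 + 15*z + 54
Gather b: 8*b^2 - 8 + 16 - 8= 8*b^2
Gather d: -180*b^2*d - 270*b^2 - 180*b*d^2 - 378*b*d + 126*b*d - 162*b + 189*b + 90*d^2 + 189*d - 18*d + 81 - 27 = -270*b^2 + 27*b + d^2*(90 - 180*b) + d*(-180*b^2 - 252*b + 171) + 54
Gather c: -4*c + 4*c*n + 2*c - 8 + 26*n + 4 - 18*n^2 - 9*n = c*(4*n - 2) - 18*n^2 + 17*n - 4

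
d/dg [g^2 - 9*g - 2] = 2*g - 9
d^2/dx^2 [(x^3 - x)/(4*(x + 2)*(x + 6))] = 3*(17*x^3 + 96*x^2 + 156*x + 32)/(2*(x^6 + 24*x^5 + 228*x^4 + 1088*x^3 + 2736*x^2 + 3456*x + 1728))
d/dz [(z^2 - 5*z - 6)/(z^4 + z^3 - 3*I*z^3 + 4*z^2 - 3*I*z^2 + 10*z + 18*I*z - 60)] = (-2*z^5 + z^4*(14 + 3*I) + z^3*(34 - 30*I) + z^2*(48 - 51*I) + z*(-72 - 36*I) + 360 + 108*I)/(z^8 + z^7*(2 - 6*I) - 12*I*z^6 + z^5*(10 + 6*I) + z^4*(15 - 48*I) + z^3*(68 + 444*I) + z^2*(-704 + 720*I) + z*(-1200 - 2160*I) + 3600)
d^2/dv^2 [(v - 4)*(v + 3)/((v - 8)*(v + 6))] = 2*(v^3 + 108*v^2 - 72*v + 1776)/(v^6 - 6*v^5 - 132*v^4 + 568*v^3 + 6336*v^2 - 13824*v - 110592)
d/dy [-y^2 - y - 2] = -2*y - 1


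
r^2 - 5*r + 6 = (r - 3)*(r - 2)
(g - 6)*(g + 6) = g^2 - 36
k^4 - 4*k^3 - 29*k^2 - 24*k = k*(k - 8)*(k + 1)*(k + 3)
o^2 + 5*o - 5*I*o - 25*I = (o + 5)*(o - 5*I)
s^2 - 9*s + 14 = (s - 7)*(s - 2)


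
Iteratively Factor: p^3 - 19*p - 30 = (p - 5)*(p^2 + 5*p + 6) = (p - 5)*(p + 3)*(p + 2)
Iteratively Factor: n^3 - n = (n - 1)*(n^2 + n) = (n - 1)*(n + 1)*(n)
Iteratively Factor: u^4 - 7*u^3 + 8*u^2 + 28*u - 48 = (u - 3)*(u^3 - 4*u^2 - 4*u + 16) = (u - 3)*(u - 2)*(u^2 - 2*u - 8) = (u - 3)*(u - 2)*(u + 2)*(u - 4)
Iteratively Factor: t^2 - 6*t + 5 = (t - 5)*(t - 1)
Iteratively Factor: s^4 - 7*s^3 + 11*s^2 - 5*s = (s)*(s^3 - 7*s^2 + 11*s - 5) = s*(s - 1)*(s^2 - 6*s + 5) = s*(s - 1)^2*(s - 5)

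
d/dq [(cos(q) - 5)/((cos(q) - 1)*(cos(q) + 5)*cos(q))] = (-77*cos(q) - 11*cos(2*q) + cos(3*q) + 39)*sin(q)/(2*(cos(q) - 1)^2*(cos(q) + 5)^2*cos(q)^2)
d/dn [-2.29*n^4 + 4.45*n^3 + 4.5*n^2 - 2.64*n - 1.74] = -9.16*n^3 + 13.35*n^2 + 9.0*n - 2.64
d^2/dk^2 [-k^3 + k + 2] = -6*k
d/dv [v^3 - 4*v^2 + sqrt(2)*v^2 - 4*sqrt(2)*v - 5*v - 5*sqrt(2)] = 3*v^2 - 8*v + 2*sqrt(2)*v - 4*sqrt(2) - 5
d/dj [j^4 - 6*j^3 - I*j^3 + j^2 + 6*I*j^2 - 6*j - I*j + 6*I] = 4*j^3 + j^2*(-18 - 3*I) + j*(2 + 12*I) - 6 - I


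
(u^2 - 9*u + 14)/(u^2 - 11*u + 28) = (u - 2)/(u - 4)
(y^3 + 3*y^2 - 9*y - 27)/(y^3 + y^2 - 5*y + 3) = (y^2 - 9)/(y^2 - 2*y + 1)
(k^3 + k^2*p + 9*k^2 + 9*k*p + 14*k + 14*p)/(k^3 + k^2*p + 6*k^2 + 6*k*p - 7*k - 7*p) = (k + 2)/(k - 1)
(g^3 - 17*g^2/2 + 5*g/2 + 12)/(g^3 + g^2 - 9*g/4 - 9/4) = 2*(g - 8)/(2*g + 3)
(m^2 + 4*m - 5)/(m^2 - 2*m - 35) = (m - 1)/(m - 7)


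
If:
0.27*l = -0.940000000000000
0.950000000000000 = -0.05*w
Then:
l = -3.48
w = -19.00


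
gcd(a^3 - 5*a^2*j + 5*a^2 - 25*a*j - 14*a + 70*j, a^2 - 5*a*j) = a - 5*j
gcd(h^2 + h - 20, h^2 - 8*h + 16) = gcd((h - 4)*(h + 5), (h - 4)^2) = h - 4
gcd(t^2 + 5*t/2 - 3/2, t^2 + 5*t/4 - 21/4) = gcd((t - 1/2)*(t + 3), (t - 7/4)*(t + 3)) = t + 3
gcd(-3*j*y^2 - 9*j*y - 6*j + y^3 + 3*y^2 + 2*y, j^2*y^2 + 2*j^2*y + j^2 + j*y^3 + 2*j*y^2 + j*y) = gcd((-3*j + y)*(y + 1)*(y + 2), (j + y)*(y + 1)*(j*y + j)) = y + 1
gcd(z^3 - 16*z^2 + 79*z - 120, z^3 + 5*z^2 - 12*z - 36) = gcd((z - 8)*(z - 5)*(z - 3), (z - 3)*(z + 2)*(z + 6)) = z - 3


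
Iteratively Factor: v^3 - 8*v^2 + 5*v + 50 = (v + 2)*(v^2 - 10*v + 25) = (v - 5)*(v + 2)*(v - 5)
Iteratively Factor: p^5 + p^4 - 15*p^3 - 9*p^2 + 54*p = (p - 2)*(p^4 + 3*p^3 - 9*p^2 - 27*p) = (p - 2)*(p + 3)*(p^3 - 9*p) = (p - 2)*(p + 3)^2*(p^2 - 3*p) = p*(p - 2)*(p + 3)^2*(p - 3)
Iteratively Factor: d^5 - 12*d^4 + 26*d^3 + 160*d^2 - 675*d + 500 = (d - 5)*(d^4 - 7*d^3 - 9*d^2 + 115*d - 100) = (d - 5)^2*(d^3 - 2*d^2 - 19*d + 20) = (d - 5)^3*(d^2 + 3*d - 4) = (d - 5)^3*(d - 1)*(d + 4)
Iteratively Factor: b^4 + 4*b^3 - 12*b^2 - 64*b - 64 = (b + 4)*(b^3 - 12*b - 16) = (b - 4)*(b + 4)*(b^2 + 4*b + 4) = (b - 4)*(b + 2)*(b + 4)*(b + 2)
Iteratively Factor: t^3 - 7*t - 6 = (t - 3)*(t^2 + 3*t + 2) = (t - 3)*(t + 1)*(t + 2)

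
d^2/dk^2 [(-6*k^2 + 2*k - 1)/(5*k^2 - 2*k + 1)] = 2*(-10*k^3 + 15*k^2 - 1)/(125*k^6 - 150*k^5 + 135*k^4 - 68*k^3 + 27*k^2 - 6*k + 1)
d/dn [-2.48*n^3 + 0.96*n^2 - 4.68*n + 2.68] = -7.44*n^2 + 1.92*n - 4.68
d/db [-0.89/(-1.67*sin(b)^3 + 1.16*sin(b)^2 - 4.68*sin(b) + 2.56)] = (-4.4589*sin(b)^2 + 2.0648*sin(b) - 4.1652)*cos(b)/(1.67*sin(b)^3 - 1.16*sin(b)^2 + 4.68*sin(b) - 2.56)^2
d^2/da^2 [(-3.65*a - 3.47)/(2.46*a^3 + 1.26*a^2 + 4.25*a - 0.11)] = (-132.53004*a^5 - 319.869864*a^4 - 107.357772*a^3 - 262.579212*a^2 - 120.160332*a - 129.728384)/(14.886936*a^9 + 22.875048*a^8 + 88.874388*a^7 + 79.043148*a^6 + 151.497414*a^5 + 60.852042*a^4 + 73.320623*a^3 - 5.914887*a^2 + 0.154275*a - 0.001331)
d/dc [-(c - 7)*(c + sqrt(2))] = -2*c - sqrt(2) + 7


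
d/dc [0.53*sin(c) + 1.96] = 0.53*cos(c)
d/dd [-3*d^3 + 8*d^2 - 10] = d*(16 - 9*d)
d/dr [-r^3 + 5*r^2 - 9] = r*(10 - 3*r)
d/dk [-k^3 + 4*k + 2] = 4 - 3*k^2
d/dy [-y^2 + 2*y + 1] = 2 - 2*y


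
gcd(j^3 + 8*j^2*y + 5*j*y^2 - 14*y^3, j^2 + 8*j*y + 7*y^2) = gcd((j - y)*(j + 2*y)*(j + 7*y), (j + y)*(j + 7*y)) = j + 7*y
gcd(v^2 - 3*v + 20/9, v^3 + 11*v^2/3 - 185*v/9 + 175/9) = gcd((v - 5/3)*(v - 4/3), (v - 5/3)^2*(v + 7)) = v - 5/3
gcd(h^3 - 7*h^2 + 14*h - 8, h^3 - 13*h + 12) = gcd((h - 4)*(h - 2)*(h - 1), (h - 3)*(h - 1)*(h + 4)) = h - 1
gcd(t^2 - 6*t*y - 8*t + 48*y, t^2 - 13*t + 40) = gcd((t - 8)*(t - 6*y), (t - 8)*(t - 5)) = t - 8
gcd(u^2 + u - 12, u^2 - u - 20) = u + 4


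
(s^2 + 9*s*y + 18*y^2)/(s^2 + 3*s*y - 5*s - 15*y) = (s + 6*y)/(s - 5)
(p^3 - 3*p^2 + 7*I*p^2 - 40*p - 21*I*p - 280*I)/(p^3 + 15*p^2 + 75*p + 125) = (p^2 + p*(-8 + 7*I) - 56*I)/(p^2 + 10*p + 25)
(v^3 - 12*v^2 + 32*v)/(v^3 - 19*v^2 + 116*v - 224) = v/(v - 7)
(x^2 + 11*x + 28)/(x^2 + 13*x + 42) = (x + 4)/(x + 6)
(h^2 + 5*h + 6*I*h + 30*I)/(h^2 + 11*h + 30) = (h + 6*I)/(h + 6)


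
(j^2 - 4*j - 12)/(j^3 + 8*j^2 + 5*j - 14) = (j - 6)/(j^2 + 6*j - 7)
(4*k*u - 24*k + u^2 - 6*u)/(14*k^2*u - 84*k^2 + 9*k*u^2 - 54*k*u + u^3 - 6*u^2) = (4*k + u)/(14*k^2 + 9*k*u + u^2)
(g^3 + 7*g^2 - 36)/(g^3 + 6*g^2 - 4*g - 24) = (g + 3)/(g + 2)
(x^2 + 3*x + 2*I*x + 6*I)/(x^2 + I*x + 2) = (x + 3)/(x - I)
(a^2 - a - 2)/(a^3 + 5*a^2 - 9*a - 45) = (a^2 - a - 2)/(a^3 + 5*a^2 - 9*a - 45)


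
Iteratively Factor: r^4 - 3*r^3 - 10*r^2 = (r + 2)*(r^3 - 5*r^2) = r*(r + 2)*(r^2 - 5*r) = r*(r - 5)*(r + 2)*(r)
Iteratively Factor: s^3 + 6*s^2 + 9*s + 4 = (s + 4)*(s^2 + 2*s + 1) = (s + 1)*(s + 4)*(s + 1)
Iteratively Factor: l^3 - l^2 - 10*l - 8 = (l - 4)*(l^2 + 3*l + 2) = (l - 4)*(l + 1)*(l + 2)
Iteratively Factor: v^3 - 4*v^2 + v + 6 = (v - 2)*(v^2 - 2*v - 3) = (v - 3)*(v - 2)*(v + 1)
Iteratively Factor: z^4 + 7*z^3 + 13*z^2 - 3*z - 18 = (z - 1)*(z^3 + 8*z^2 + 21*z + 18) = (z - 1)*(z + 3)*(z^2 + 5*z + 6) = (z - 1)*(z + 2)*(z + 3)*(z + 3)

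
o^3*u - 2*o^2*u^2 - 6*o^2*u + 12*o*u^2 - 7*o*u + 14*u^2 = (o - 7)*(o - 2*u)*(o*u + u)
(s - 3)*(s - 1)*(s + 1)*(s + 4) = s^4 + s^3 - 13*s^2 - s + 12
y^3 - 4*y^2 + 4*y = y*(y - 2)^2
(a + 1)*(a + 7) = a^2 + 8*a + 7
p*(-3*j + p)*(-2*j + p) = 6*j^2*p - 5*j*p^2 + p^3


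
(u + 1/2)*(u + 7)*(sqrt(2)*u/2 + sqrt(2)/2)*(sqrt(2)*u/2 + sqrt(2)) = u^4/2 + 21*u^3/4 + 14*u^2 + 51*u/4 + 7/2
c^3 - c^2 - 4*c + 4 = (c - 2)*(c - 1)*(c + 2)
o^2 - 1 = (o - 1)*(o + 1)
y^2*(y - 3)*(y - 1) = y^4 - 4*y^3 + 3*y^2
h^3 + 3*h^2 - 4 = (h - 1)*(h + 2)^2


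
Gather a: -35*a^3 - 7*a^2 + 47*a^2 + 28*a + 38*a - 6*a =-35*a^3 + 40*a^2 + 60*a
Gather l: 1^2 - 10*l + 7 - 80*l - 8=-90*l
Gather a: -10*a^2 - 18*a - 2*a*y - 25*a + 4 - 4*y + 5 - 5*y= -10*a^2 + a*(-2*y - 43) - 9*y + 9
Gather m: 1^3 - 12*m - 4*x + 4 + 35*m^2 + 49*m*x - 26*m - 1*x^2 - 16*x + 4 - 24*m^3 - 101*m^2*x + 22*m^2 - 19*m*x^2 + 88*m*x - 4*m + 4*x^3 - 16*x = -24*m^3 + m^2*(57 - 101*x) + m*(-19*x^2 + 137*x - 42) + 4*x^3 - x^2 - 36*x + 9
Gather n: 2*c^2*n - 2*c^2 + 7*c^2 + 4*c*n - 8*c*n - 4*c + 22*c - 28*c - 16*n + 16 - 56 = 5*c^2 - 10*c + n*(2*c^2 - 4*c - 16) - 40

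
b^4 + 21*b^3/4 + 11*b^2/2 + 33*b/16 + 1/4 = (b + 1/4)*(b + 1/2)^2*(b + 4)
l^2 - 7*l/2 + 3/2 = (l - 3)*(l - 1/2)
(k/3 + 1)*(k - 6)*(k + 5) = k^3/3 + 2*k^2/3 - 11*k - 30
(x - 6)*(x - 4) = x^2 - 10*x + 24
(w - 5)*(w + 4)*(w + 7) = w^3 + 6*w^2 - 27*w - 140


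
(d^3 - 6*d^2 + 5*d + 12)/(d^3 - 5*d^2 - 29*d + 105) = (d^2 - 3*d - 4)/(d^2 - 2*d - 35)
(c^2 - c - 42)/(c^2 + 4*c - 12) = (c - 7)/(c - 2)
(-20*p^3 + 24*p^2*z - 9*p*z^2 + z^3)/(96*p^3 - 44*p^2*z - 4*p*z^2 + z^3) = (10*p^2 - 7*p*z + z^2)/(-48*p^2 - 2*p*z + z^2)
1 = 1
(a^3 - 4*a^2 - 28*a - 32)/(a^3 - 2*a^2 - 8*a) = (a^2 - 6*a - 16)/(a*(a - 4))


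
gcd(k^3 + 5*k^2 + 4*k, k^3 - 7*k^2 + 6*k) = k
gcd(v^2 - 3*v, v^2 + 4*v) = v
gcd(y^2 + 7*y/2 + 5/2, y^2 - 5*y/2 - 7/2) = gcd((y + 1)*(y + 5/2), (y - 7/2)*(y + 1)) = y + 1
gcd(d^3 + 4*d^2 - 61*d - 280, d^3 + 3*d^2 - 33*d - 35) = d + 7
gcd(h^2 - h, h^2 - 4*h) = h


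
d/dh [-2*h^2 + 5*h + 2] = 5 - 4*h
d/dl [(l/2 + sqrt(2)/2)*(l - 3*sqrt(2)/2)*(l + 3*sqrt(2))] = 3*l^2/2 + 5*sqrt(2)*l/2 - 3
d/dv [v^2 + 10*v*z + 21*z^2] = 2*v + 10*z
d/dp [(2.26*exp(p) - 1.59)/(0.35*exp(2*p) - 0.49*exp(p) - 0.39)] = (-0.791*exp(2*p) + 1.113*exp(p) - 1.6605)*exp(p)/(0.1225*exp(4*p) - 0.343*exp(3*p) - 0.0329*exp(2*p) + 0.3822*exp(p) + 0.1521)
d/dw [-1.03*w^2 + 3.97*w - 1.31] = 3.97 - 2.06*w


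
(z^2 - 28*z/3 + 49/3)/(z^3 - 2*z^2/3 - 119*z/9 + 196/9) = 3*(z - 7)/(3*z^2 + 5*z - 28)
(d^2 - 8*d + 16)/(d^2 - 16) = (d - 4)/(d + 4)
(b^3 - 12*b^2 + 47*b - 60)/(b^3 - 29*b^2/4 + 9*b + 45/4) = 4*(b - 4)/(4*b + 3)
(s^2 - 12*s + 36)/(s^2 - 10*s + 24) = (s - 6)/(s - 4)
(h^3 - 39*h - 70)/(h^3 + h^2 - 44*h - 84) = (h + 5)/(h + 6)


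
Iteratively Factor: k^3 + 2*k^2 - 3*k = (k - 1)*(k^2 + 3*k) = k*(k - 1)*(k + 3)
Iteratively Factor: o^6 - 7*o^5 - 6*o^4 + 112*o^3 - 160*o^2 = (o)*(o^5 - 7*o^4 - 6*o^3 + 112*o^2 - 160*o) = o*(o + 4)*(o^4 - 11*o^3 + 38*o^2 - 40*o) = o*(o - 2)*(o + 4)*(o^3 - 9*o^2 + 20*o) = o*(o - 5)*(o - 2)*(o + 4)*(o^2 - 4*o) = o*(o - 5)*(o - 4)*(o - 2)*(o + 4)*(o)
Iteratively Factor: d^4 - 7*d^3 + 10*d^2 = (d)*(d^3 - 7*d^2 + 10*d) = d*(d - 2)*(d^2 - 5*d) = d^2*(d - 2)*(d - 5)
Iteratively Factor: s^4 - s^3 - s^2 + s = (s + 1)*(s^3 - 2*s^2 + s) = (s - 1)*(s + 1)*(s^2 - s) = s*(s - 1)*(s + 1)*(s - 1)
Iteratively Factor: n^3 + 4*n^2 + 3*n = (n + 1)*(n^2 + 3*n) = (n + 1)*(n + 3)*(n)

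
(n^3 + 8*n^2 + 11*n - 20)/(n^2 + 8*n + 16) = (n^2 + 4*n - 5)/(n + 4)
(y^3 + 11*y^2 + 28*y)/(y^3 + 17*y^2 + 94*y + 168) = y/(y + 6)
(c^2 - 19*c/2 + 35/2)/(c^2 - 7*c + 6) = (2*c^2 - 19*c + 35)/(2*(c^2 - 7*c + 6))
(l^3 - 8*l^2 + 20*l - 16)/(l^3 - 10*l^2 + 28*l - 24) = (l - 4)/(l - 6)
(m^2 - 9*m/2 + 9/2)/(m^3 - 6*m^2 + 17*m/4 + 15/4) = 2*(m - 3)/(2*m^2 - 9*m - 5)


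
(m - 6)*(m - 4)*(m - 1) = m^3 - 11*m^2 + 34*m - 24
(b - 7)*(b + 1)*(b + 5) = b^3 - b^2 - 37*b - 35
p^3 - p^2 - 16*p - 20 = (p - 5)*(p + 2)^2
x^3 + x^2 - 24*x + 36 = (x - 3)*(x - 2)*(x + 6)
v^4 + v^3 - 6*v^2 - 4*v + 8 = (v - 2)*(v - 1)*(v + 2)^2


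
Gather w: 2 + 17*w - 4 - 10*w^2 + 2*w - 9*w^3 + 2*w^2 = -9*w^3 - 8*w^2 + 19*w - 2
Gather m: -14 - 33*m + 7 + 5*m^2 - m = 5*m^2 - 34*m - 7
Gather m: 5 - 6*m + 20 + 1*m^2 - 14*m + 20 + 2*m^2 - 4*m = 3*m^2 - 24*m + 45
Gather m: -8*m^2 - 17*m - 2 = -8*m^2 - 17*m - 2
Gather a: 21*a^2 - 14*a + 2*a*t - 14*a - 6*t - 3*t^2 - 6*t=21*a^2 + a*(2*t - 28) - 3*t^2 - 12*t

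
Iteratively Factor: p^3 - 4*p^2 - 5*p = (p + 1)*(p^2 - 5*p) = (p - 5)*(p + 1)*(p)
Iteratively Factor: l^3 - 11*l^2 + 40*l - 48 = (l - 3)*(l^2 - 8*l + 16) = (l - 4)*(l - 3)*(l - 4)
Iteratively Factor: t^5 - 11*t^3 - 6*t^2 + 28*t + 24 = (t - 3)*(t^4 + 3*t^3 - 2*t^2 - 12*t - 8) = (t - 3)*(t + 2)*(t^3 + t^2 - 4*t - 4) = (t - 3)*(t + 2)^2*(t^2 - t - 2) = (t - 3)*(t - 2)*(t + 2)^2*(t + 1)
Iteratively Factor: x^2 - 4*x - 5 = (x - 5)*(x + 1)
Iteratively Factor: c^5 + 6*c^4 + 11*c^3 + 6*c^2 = (c + 1)*(c^4 + 5*c^3 + 6*c^2) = (c + 1)*(c + 3)*(c^3 + 2*c^2) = c*(c + 1)*(c + 3)*(c^2 + 2*c) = c^2*(c + 1)*(c + 3)*(c + 2)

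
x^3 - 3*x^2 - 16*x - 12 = (x - 6)*(x + 1)*(x + 2)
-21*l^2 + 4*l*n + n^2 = (-3*l + n)*(7*l + n)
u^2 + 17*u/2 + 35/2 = (u + 7/2)*(u + 5)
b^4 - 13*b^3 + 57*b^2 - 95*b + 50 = (b - 5)^2*(b - 2)*(b - 1)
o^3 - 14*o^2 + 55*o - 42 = (o - 7)*(o - 6)*(o - 1)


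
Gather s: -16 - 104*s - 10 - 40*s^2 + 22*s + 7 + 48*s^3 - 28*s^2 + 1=48*s^3 - 68*s^2 - 82*s - 18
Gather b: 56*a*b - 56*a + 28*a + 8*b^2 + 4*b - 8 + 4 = -28*a + 8*b^2 + b*(56*a + 4) - 4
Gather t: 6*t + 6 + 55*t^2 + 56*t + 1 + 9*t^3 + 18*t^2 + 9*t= 9*t^3 + 73*t^2 + 71*t + 7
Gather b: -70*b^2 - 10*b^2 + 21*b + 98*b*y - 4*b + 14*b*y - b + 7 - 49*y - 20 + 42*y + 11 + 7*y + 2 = -80*b^2 + b*(112*y + 16)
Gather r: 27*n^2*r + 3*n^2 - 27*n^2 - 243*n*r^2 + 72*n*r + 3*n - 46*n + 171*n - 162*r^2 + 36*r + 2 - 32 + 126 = -24*n^2 + 128*n + r^2*(-243*n - 162) + r*(27*n^2 + 72*n + 36) + 96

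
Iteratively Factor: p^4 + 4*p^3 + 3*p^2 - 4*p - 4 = (p + 2)*(p^3 + 2*p^2 - p - 2) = (p + 1)*(p + 2)*(p^2 + p - 2) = (p - 1)*(p + 1)*(p + 2)*(p + 2)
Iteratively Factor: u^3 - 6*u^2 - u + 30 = (u + 2)*(u^2 - 8*u + 15) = (u - 3)*(u + 2)*(u - 5)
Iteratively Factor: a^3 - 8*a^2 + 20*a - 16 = (a - 2)*(a^2 - 6*a + 8) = (a - 4)*(a - 2)*(a - 2)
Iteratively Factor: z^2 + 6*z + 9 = (z + 3)*(z + 3)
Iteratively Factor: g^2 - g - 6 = (g - 3)*(g + 2)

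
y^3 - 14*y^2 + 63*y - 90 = (y - 6)*(y - 5)*(y - 3)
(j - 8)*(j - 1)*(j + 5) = j^3 - 4*j^2 - 37*j + 40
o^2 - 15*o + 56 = (o - 8)*(o - 7)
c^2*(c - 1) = c^3 - c^2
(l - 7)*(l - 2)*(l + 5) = l^3 - 4*l^2 - 31*l + 70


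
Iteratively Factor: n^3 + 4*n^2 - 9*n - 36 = (n - 3)*(n^2 + 7*n + 12) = (n - 3)*(n + 3)*(n + 4)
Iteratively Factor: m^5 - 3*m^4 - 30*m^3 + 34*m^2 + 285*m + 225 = (m - 5)*(m^4 + 2*m^3 - 20*m^2 - 66*m - 45) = (m - 5)*(m + 3)*(m^3 - m^2 - 17*m - 15) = (m - 5)*(m + 3)^2*(m^2 - 4*m - 5) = (m - 5)*(m + 1)*(m + 3)^2*(m - 5)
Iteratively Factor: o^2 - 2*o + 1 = (o - 1)*(o - 1)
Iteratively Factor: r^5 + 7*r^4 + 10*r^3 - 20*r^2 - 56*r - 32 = (r + 2)*(r^4 + 5*r^3 - 20*r - 16) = (r + 1)*(r + 2)*(r^3 + 4*r^2 - 4*r - 16) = (r - 2)*(r + 1)*(r + 2)*(r^2 + 6*r + 8) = (r - 2)*(r + 1)*(r + 2)*(r + 4)*(r + 2)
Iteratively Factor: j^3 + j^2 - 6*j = (j + 3)*(j^2 - 2*j) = (j - 2)*(j + 3)*(j)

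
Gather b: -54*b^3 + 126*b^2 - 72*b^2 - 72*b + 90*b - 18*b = -54*b^3 + 54*b^2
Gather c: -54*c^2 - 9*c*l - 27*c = -54*c^2 + c*(-9*l - 27)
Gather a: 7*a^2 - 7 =7*a^2 - 7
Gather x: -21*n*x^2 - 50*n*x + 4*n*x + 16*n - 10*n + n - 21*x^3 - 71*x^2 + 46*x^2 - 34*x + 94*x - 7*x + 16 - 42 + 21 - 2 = 7*n - 21*x^3 + x^2*(-21*n - 25) + x*(53 - 46*n) - 7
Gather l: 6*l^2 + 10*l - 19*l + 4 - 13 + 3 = 6*l^2 - 9*l - 6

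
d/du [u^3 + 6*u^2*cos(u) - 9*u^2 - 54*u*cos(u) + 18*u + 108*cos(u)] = -6*u^2*sin(u) + 3*u^2 + 54*u*sin(u) + 12*u*cos(u) - 18*u - 108*sin(u) - 54*cos(u) + 18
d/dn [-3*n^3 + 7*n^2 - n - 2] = -9*n^2 + 14*n - 1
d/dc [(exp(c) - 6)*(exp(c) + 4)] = 2*(exp(c) - 1)*exp(c)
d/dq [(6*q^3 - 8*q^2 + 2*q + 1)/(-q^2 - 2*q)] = 2*(-3*q^4 - 12*q^3 + 9*q^2 + q + 1)/(q^2*(q^2 + 4*q + 4))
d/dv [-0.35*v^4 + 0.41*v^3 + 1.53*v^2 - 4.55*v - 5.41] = -1.4*v^3 + 1.23*v^2 + 3.06*v - 4.55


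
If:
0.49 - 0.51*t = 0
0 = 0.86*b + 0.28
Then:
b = -0.33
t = 0.96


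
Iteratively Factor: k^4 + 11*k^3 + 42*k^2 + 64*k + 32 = (k + 4)*(k^3 + 7*k^2 + 14*k + 8) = (k + 1)*(k + 4)*(k^2 + 6*k + 8) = (k + 1)*(k + 2)*(k + 4)*(k + 4)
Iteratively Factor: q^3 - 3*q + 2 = (q + 2)*(q^2 - 2*q + 1) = (q - 1)*(q + 2)*(q - 1)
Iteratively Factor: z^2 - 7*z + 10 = (z - 2)*(z - 5)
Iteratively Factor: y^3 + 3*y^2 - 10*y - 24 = (y + 4)*(y^2 - y - 6) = (y + 2)*(y + 4)*(y - 3)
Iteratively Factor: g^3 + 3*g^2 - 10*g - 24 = (g + 4)*(g^2 - g - 6) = (g + 2)*(g + 4)*(g - 3)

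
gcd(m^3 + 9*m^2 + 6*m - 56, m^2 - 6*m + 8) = m - 2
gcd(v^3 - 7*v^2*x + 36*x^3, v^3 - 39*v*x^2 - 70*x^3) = v + 2*x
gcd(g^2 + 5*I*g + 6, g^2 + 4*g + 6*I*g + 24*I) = g + 6*I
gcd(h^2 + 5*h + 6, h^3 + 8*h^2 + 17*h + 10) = h + 2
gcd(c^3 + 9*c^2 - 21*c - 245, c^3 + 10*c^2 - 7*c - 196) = c^2 + 14*c + 49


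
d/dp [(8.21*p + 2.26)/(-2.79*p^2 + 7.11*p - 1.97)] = (22.9059*p^2 + 12.6108*p - 32.2423)/(7.7841*p^4 - 39.6738*p^3 + 61.5447*p^2 - 28.0134*p + 3.8809)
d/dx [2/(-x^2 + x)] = 2*(2*x - 1)/(x^2*(x - 1)^2)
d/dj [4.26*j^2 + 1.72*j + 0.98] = 8.52*j + 1.72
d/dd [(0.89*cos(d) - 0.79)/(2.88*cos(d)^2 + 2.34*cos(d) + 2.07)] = (2.5632*cos(d)^2 - 4.5504*cos(d) - 3.6909)*sin(d)/(8.2944*cos(d)^4 + 13.4784*cos(d)^3 + 17.3988*cos(d)^2 + 9.6876*cos(d) + 4.2849)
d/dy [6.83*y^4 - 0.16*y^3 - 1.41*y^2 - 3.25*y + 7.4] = 27.32*y^3 - 0.48*y^2 - 2.82*y - 3.25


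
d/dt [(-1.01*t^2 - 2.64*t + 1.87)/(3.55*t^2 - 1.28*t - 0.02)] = (10.6648*t^2 - 13.2366*t + 2.4464)/(12.6025*t^4 - 9.088*t^3 + 1.4964*t^2 + 0.0512*t + 0.0004)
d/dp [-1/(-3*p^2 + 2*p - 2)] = 2*(1 - 3*p)/(3*p^2 - 2*p + 2)^2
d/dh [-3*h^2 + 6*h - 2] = 6 - 6*h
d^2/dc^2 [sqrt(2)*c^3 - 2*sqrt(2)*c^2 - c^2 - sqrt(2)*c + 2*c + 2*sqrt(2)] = 6*sqrt(2)*c - 4*sqrt(2) - 2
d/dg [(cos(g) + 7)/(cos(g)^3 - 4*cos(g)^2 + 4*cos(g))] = (21*cos(g) + cos(2*g) - 13)*sin(g)/((cos(g) - 2)^3*cos(g)^2)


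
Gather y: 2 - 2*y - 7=-2*y - 5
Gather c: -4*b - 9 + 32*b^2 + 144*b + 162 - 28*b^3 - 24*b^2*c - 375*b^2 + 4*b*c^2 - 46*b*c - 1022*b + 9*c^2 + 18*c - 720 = -28*b^3 - 343*b^2 - 882*b + c^2*(4*b + 9) + c*(-24*b^2 - 46*b + 18) - 567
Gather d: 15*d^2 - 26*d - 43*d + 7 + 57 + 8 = 15*d^2 - 69*d + 72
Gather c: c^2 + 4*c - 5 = c^2 + 4*c - 5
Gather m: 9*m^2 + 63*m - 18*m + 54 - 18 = 9*m^2 + 45*m + 36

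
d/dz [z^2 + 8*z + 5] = 2*z + 8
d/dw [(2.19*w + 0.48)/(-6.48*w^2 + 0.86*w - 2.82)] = (14.1912*w^2 + 6.2208*w - 6.5886)/(41.9904*w^4 - 11.1456*w^3 + 37.2868*w^2 - 4.8504*w + 7.9524)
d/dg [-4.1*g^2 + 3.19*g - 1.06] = 3.19 - 8.2*g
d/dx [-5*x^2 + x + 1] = 1 - 10*x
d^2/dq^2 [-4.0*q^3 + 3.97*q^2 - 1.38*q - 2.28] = 7.94 - 24.0*q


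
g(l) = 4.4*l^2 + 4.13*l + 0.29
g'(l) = 8.8*l + 4.13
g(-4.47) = 69.74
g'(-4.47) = -35.21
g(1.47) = 15.87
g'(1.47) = 17.07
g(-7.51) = 217.43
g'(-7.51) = -61.96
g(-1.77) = 6.76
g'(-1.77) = -11.45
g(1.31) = 13.25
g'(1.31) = 15.66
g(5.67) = 165.16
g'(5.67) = 54.03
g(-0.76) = -0.31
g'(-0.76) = -2.56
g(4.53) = 109.29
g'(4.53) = 43.99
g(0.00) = 0.29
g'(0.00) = 4.13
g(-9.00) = 319.52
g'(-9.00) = -75.07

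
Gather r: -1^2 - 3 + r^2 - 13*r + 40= r^2 - 13*r + 36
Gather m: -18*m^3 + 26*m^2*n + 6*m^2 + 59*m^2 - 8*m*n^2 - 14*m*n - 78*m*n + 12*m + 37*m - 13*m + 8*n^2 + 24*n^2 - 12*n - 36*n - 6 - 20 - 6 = -18*m^3 + m^2*(26*n + 65) + m*(-8*n^2 - 92*n + 36) + 32*n^2 - 48*n - 32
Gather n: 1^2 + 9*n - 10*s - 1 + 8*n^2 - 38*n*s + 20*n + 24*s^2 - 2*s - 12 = 8*n^2 + n*(29 - 38*s) + 24*s^2 - 12*s - 12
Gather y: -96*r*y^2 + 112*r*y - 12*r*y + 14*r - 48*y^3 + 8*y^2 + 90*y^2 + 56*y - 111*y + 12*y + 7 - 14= 14*r - 48*y^3 + y^2*(98 - 96*r) + y*(100*r - 43) - 7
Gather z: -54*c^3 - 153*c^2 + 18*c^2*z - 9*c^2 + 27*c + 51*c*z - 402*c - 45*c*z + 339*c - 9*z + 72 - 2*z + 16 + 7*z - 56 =-54*c^3 - 162*c^2 - 36*c + z*(18*c^2 + 6*c - 4) + 32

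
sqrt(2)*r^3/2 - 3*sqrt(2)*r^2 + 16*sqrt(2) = (r - 4)^2*(sqrt(2)*r/2 + sqrt(2))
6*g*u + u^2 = u*(6*g + u)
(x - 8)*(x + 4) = x^2 - 4*x - 32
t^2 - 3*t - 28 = (t - 7)*(t + 4)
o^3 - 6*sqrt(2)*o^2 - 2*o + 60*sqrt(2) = (o - 5*sqrt(2))*(o - 3*sqrt(2))*(o + 2*sqrt(2))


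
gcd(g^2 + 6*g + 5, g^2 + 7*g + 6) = g + 1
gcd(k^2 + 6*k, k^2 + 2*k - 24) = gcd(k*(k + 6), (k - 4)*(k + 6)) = k + 6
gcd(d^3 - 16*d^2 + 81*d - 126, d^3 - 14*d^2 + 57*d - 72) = d - 3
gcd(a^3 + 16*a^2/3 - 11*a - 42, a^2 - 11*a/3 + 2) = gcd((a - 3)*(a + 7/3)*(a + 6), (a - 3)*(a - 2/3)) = a - 3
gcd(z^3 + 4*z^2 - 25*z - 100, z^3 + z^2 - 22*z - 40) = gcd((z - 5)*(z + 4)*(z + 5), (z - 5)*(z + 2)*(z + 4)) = z^2 - z - 20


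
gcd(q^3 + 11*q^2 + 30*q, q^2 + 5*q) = q^2 + 5*q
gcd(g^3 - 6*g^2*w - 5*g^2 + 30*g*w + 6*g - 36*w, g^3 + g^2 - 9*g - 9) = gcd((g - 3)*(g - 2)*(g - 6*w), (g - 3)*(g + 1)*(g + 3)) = g - 3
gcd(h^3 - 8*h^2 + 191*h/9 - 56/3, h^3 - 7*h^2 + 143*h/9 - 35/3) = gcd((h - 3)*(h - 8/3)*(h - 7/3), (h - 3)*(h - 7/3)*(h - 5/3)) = h^2 - 16*h/3 + 7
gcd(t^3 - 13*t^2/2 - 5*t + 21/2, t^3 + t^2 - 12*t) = 1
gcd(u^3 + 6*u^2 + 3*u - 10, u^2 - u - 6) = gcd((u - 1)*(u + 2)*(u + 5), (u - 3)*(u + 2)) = u + 2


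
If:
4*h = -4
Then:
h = -1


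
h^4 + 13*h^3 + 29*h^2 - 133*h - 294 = (h - 3)*(h + 2)*(h + 7)^2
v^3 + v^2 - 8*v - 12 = (v - 3)*(v + 2)^2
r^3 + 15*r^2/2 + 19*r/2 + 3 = (r + 1/2)*(r + 1)*(r + 6)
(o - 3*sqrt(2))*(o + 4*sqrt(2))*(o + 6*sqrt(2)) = o^3 + 7*sqrt(2)*o^2 - 12*o - 144*sqrt(2)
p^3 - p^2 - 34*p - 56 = (p - 7)*(p + 2)*(p + 4)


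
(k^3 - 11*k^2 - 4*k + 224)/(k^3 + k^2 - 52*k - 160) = (k - 7)/(k + 5)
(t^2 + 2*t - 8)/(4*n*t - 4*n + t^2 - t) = (t^2 + 2*t - 8)/(4*n*t - 4*n + t^2 - t)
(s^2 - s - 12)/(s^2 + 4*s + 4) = (s^2 - s - 12)/(s^2 + 4*s + 4)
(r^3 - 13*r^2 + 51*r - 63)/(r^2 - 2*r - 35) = (r^2 - 6*r + 9)/(r + 5)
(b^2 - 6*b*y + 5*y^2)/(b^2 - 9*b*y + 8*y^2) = (-b + 5*y)/(-b + 8*y)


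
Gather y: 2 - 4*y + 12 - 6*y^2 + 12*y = -6*y^2 + 8*y + 14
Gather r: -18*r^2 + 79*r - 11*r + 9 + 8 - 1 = -18*r^2 + 68*r + 16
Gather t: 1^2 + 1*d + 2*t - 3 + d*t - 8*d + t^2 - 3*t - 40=-7*d + t^2 + t*(d - 1) - 42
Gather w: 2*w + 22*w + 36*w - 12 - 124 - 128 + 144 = 60*w - 120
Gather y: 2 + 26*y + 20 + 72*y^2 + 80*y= 72*y^2 + 106*y + 22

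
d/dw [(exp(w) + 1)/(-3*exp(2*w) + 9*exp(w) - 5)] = (3*exp(2*w) + 6*exp(w) - 14)*exp(w)/(9*exp(4*w) - 54*exp(3*w) + 111*exp(2*w) - 90*exp(w) + 25)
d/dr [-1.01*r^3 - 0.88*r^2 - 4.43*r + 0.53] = -3.03*r^2 - 1.76*r - 4.43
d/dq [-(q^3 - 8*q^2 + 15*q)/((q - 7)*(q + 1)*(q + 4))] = 2*(-3*q^4 + 46*q^3 - 97*q^2 - 224*q + 210)/(q^6 - 4*q^5 - 58*q^4 + 68*q^3 + 1073*q^2 + 1736*q + 784)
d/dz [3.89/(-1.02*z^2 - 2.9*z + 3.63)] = (7.9356*z + 11.281)/(1.02*z^2 + 2.9*z - 3.63)^2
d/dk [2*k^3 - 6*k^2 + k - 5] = 6*k^2 - 12*k + 1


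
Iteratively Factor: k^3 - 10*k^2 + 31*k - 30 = (k - 3)*(k^2 - 7*k + 10) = (k - 5)*(k - 3)*(k - 2)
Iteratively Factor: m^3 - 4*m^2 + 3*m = (m)*(m^2 - 4*m + 3) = m*(m - 1)*(m - 3)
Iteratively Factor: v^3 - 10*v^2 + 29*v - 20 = (v - 4)*(v^2 - 6*v + 5) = (v - 5)*(v - 4)*(v - 1)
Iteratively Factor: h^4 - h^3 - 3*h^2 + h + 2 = (h - 1)*(h^3 - 3*h - 2) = (h - 2)*(h - 1)*(h^2 + 2*h + 1) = (h - 2)*(h - 1)*(h + 1)*(h + 1)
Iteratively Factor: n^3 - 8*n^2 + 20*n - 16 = (n - 4)*(n^2 - 4*n + 4) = (n - 4)*(n - 2)*(n - 2)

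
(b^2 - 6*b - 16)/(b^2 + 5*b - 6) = (b^2 - 6*b - 16)/(b^2 + 5*b - 6)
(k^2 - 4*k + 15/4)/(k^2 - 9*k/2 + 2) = (4*k^2 - 16*k + 15)/(2*(2*k^2 - 9*k + 4))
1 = 1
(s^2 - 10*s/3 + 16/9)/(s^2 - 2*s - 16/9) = (3*s - 2)/(3*s + 2)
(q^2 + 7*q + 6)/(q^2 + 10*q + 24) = (q + 1)/(q + 4)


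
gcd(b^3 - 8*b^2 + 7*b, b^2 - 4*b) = b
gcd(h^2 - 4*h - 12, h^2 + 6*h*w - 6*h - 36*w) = h - 6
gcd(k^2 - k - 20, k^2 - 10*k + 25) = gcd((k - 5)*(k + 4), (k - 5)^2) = k - 5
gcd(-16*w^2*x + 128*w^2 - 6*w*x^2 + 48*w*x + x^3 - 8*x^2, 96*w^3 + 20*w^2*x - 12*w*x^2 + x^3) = -16*w^2 - 6*w*x + x^2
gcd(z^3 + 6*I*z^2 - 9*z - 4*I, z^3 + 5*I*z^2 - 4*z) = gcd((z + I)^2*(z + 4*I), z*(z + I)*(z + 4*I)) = z^2 + 5*I*z - 4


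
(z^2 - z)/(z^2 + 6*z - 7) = z/(z + 7)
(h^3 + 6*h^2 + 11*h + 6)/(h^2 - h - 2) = (h^2 + 5*h + 6)/(h - 2)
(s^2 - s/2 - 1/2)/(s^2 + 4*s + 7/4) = 2*(s - 1)/(2*s + 7)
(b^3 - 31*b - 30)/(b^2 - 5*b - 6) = b + 5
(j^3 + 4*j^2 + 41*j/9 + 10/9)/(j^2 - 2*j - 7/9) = (3*j^2 + 11*j + 10)/(3*j - 7)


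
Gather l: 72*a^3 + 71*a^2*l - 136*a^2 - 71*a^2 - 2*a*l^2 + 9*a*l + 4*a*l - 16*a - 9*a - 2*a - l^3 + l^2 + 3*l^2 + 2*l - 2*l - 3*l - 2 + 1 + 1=72*a^3 - 207*a^2 - 27*a - l^3 + l^2*(4 - 2*a) + l*(71*a^2 + 13*a - 3)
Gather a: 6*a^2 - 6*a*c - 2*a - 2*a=6*a^2 + a*(-6*c - 4)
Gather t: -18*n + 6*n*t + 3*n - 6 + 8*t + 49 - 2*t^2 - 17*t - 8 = -15*n - 2*t^2 + t*(6*n - 9) + 35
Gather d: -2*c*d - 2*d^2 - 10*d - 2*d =-2*d^2 + d*(-2*c - 12)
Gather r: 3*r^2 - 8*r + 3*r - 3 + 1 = 3*r^2 - 5*r - 2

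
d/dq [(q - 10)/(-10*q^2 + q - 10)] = (-10*q^2 + q + (q - 10)*(20*q - 1) - 10)/(10*q^2 - q + 10)^2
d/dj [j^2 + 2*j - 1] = 2*j + 2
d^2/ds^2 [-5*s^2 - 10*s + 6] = -10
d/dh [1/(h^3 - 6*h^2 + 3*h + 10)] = 3*(-h^2 + 4*h - 1)/(h^3 - 6*h^2 + 3*h + 10)^2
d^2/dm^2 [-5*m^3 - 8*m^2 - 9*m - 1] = -30*m - 16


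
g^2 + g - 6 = (g - 2)*(g + 3)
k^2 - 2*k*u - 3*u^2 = (k - 3*u)*(k + u)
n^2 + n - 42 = (n - 6)*(n + 7)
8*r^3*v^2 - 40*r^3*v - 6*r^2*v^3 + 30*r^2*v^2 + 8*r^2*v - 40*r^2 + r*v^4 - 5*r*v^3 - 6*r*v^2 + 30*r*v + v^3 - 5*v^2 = (-4*r + v)*(-2*r + v)*(v - 5)*(r*v + 1)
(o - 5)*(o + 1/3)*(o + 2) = o^3 - 8*o^2/3 - 11*o - 10/3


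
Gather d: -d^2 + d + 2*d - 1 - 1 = -d^2 + 3*d - 2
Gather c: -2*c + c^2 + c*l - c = c^2 + c*(l - 3)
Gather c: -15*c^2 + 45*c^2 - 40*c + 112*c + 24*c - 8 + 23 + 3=30*c^2 + 96*c + 18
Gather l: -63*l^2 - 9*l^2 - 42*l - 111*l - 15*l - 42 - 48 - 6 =-72*l^2 - 168*l - 96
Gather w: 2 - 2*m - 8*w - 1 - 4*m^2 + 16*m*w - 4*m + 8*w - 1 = -4*m^2 + 16*m*w - 6*m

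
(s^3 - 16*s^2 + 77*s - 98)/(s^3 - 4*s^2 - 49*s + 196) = (s^2 - 9*s + 14)/(s^2 + 3*s - 28)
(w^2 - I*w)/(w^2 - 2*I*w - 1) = w/(w - I)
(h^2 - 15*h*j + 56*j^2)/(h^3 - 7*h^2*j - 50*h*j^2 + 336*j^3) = (h - 7*j)/(h^2 + h*j - 42*j^2)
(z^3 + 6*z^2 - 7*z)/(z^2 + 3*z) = (z^2 + 6*z - 7)/(z + 3)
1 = 1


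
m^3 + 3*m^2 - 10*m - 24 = (m - 3)*(m + 2)*(m + 4)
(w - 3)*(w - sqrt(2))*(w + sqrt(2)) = w^3 - 3*w^2 - 2*w + 6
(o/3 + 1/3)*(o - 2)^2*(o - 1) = o^4/3 - 4*o^3/3 + o^2 + 4*o/3 - 4/3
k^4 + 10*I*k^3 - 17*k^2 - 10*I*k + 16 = (k - 1)*(k + 1)*(k + 2*I)*(k + 8*I)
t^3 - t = t*(t - 1)*(t + 1)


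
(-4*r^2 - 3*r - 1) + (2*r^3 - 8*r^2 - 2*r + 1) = 2*r^3 - 12*r^2 - 5*r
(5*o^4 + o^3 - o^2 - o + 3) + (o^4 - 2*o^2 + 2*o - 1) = 6*o^4 + o^3 - 3*o^2 + o + 2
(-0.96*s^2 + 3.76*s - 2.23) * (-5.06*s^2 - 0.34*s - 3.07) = 4.8576*s^4 - 18.6992*s^3 + 12.9526*s^2 - 10.785*s + 6.8461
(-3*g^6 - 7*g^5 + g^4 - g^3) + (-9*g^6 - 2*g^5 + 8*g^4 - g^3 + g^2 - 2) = -12*g^6 - 9*g^5 + 9*g^4 - 2*g^3 + g^2 - 2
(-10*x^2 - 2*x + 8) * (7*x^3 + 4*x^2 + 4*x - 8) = -70*x^5 - 54*x^4 + 8*x^3 + 104*x^2 + 48*x - 64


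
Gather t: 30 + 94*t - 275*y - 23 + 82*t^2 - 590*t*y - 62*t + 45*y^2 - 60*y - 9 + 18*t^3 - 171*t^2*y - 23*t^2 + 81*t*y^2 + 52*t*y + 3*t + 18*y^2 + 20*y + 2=18*t^3 + t^2*(59 - 171*y) + t*(81*y^2 - 538*y + 35) + 63*y^2 - 315*y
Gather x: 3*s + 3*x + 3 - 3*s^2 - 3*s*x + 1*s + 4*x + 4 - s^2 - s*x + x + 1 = -4*s^2 + 4*s + x*(8 - 4*s) + 8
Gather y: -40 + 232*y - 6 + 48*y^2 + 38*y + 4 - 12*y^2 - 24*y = 36*y^2 + 246*y - 42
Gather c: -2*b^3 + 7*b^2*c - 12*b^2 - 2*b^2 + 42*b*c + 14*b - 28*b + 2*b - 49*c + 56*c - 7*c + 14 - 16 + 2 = -2*b^3 - 14*b^2 - 12*b + c*(7*b^2 + 42*b)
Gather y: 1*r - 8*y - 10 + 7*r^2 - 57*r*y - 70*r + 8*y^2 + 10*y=7*r^2 - 69*r + 8*y^2 + y*(2 - 57*r) - 10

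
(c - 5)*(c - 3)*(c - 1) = c^3 - 9*c^2 + 23*c - 15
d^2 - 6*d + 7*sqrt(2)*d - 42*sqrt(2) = (d - 6)*(d + 7*sqrt(2))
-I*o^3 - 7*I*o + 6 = (o - 3*I)*(o + 2*I)*(-I*o + 1)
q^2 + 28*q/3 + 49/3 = (q + 7/3)*(q + 7)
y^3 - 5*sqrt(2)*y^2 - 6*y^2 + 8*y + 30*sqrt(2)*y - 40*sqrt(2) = (y - 4)*(y - 2)*(y - 5*sqrt(2))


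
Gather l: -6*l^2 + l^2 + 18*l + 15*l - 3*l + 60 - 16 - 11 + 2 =-5*l^2 + 30*l + 35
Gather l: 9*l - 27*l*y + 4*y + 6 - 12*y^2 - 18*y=l*(9 - 27*y) - 12*y^2 - 14*y + 6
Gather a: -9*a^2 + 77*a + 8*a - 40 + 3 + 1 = -9*a^2 + 85*a - 36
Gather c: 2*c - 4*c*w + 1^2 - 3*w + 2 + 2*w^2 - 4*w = c*(2 - 4*w) + 2*w^2 - 7*w + 3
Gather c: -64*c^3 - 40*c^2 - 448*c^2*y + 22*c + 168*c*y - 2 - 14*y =-64*c^3 + c^2*(-448*y - 40) + c*(168*y + 22) - 14*y - 2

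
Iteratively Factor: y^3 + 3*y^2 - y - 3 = (y - 1)*(y^2 + 4*y + 3) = (y - 1)*(y + 1)*(y + 3)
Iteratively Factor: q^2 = (q)*(q)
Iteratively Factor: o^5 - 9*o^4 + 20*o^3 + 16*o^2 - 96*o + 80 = (o - 2)*(o^4 - 7*o^3 + 6*o^2 + 28*o - 40) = (o - 2)*(o + 2)*(o^3 - 9*o^2 + 24*o - 20) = (o - 5)*(o - 2)*(o + 2)*(o^2 - 4*o + 4) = (o - 5)*(o - 2)^2*(o + 2)*(o - 2)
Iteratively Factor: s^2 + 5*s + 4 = (s + 1)*(s + 4)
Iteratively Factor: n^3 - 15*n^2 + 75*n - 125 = (n - 5)*(n^2 - 10*n + 25) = (n - 5)^2*(n - 5)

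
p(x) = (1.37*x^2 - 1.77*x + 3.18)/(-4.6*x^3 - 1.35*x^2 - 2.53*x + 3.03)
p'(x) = (2.74*x - 1.77)/(-4.6*x^3 - 1.35*x^2 - 2.53*x + 3.03) + (1.37*x^2 - 1.77*x + 3.18)*(13.8*x^2 + 2.7*x + 2.53)/(-4.6*x^3 - 1.35*x^2 - 2.53*x + 3.03)^2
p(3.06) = -0.07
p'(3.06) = 0.02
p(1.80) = -0.14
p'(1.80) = 0.12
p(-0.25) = 1.02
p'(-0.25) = 0.08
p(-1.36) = 0.52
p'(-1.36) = 0.47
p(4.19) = -0.05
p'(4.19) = 0.01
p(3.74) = -0.06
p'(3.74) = 0.01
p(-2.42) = 0.23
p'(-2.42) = 0.14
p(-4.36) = 0.10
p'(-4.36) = 0.03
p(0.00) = 1.05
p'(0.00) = 0.29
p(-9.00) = 0.04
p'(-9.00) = 0.01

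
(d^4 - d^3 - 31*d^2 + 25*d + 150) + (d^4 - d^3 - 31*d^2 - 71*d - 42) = 2*d^4 - 2*d^3 - 62*d^2 - 46*d + 108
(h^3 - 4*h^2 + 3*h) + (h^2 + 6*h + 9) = h^3 - 3*h^2 + 9*h + 9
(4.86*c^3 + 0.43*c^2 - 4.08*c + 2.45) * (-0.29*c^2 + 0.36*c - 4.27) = -1.4094*c^5 + 1.6249*c^4 - 19.4142*c^3 - 4.0154*c^2 + 18.3036*c - 10.4615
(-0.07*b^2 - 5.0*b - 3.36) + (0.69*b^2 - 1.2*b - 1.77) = 0.62*b^2 - 6.2*b - 5.13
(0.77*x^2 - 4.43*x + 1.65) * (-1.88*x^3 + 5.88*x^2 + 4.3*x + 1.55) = -1.4476*x^5 + 12.856*x^4 - 25.8394*x^3 - 8.1535*x^2 + 0.2285*x + 2.5575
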